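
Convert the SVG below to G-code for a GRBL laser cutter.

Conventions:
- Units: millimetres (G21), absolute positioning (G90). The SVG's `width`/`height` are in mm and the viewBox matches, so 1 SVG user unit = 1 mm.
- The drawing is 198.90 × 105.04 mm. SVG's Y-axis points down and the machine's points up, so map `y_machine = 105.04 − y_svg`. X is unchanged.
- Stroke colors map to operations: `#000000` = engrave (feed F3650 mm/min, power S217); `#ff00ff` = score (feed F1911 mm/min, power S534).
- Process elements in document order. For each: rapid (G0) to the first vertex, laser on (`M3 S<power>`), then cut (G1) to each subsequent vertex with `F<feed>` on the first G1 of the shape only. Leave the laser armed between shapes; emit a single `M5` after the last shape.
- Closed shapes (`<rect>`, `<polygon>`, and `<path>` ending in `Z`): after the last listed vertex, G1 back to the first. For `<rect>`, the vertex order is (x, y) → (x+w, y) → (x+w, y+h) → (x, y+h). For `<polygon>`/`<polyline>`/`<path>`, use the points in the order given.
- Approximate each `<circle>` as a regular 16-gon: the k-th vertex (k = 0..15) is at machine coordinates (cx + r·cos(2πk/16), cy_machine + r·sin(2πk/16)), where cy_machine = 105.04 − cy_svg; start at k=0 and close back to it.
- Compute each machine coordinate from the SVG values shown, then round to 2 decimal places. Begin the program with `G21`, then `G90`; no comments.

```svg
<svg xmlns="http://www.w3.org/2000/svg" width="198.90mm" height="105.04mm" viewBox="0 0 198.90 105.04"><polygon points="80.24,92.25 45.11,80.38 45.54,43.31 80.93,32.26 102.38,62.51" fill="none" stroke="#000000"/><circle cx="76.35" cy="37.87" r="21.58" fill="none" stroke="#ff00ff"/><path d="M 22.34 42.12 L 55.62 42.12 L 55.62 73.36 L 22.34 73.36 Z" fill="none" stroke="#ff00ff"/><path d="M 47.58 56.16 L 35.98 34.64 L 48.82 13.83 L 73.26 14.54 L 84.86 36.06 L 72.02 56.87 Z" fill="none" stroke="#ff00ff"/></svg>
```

G21
G90
G0 X80.24 Y12.79
M3 S217
G1 X45.11 Y24.66 F3650
G1 X45.54 Y61.73
G1 X80.93 Y72.78
G1 X102.38 Y42.53
G1 X80.24 Y12.79
G0 X97.93 Y67.17
M3 S534
G1 X96.29 Y75.43 F1911
G1 X91.61 Y82.43
G1 X84.61 Y87.11
G1 X76.35 Y88.75
G1 X68.09 Y87.11
G1 X61.09 Y82.43
G1 X56.41 Y75.43
G1 X54.77 Y67.17
G1 X56.41 Y58.91
G1 X61.09 Y51.91
G1 X68.09 Y47.23
G1 X76.35 Y45.59
G1 X84.61 Y47.23
G1 X91.61 Y51.91
G1 X96.29 Y58.91
G1 X97.93 Y67.17
G0 X22.34 Y62.92
M3 S534
G1 X55.62 Y62.92 F1911
G1 X55.62 Y31.68
G1 X22.34 Y31.68
G1 X22.34 Y62.92
G0 X47.58 Y48.88
M3 S534
G1 X35.98 Y70.40 F1911
G1 X48.82 Y91.21
G1 X73.26 Y90.50
G1 X84.86 Y68.98
G1 X72.02 Y48.17
G1 X47.58 Y48.88
M5

Since the viewBox matches the mm dimensions, user units are millimetres directly. The only transform is the Y-flip y_m = 105.04 − y_svg.

Shape 1 is a regular polygon drawn with `<polygon>`. Its stroke #000000 means engrave at S217, F3650. After flipping Y the toolpath is (80.24,12.79) → (45.11,24.66) → (45.54,61.73) → (80.93,72.78) → (102.38,42.53) → (80.24,12.79), returning to the start.

Shape 2 is a circle drawn with `<circle>`. Its stroke #ff00ff means score at S534, F1911. After flipping Y the toolpath is (97.93,67.17) → (96.29,75.43) → (91.61,82.43) → (84.61,87.11) → (76.35,88.75) → (68.09,87.11) → (61.09,82.43) → (56.41,75.43) → (54.77,67.17) → (56.41,58.91) → (61.09,51.91) → (68.09,47.23) → (76.35,45.59) → (84.61,47.23) → (91.61,51.91) → (96.29,58.91) → (97.93,67.17), returning to the start.

Shape 3 is a rectangle drawn with `<path>`. Its stroke #ff00ff means score at S534, F1911. After flipping Y the toolpath is (22.34,62.92) → (55.62,62.92) → (55.62,31.68) → (22.34,31.68) → (22.34,62.92), returning to the start.

Shape 4 is a regular polygon drawn with `<path>`. Its stroke #ff00ff means score at S534, F1911. After flipping Y the toolpath is (47.58,48.88) → (35.98,70.40) → (48.82,91.21) → (73.26,90.50) → (84.86,68.98) → (72.02,48.17) → (47.58,48.88), returning to the start.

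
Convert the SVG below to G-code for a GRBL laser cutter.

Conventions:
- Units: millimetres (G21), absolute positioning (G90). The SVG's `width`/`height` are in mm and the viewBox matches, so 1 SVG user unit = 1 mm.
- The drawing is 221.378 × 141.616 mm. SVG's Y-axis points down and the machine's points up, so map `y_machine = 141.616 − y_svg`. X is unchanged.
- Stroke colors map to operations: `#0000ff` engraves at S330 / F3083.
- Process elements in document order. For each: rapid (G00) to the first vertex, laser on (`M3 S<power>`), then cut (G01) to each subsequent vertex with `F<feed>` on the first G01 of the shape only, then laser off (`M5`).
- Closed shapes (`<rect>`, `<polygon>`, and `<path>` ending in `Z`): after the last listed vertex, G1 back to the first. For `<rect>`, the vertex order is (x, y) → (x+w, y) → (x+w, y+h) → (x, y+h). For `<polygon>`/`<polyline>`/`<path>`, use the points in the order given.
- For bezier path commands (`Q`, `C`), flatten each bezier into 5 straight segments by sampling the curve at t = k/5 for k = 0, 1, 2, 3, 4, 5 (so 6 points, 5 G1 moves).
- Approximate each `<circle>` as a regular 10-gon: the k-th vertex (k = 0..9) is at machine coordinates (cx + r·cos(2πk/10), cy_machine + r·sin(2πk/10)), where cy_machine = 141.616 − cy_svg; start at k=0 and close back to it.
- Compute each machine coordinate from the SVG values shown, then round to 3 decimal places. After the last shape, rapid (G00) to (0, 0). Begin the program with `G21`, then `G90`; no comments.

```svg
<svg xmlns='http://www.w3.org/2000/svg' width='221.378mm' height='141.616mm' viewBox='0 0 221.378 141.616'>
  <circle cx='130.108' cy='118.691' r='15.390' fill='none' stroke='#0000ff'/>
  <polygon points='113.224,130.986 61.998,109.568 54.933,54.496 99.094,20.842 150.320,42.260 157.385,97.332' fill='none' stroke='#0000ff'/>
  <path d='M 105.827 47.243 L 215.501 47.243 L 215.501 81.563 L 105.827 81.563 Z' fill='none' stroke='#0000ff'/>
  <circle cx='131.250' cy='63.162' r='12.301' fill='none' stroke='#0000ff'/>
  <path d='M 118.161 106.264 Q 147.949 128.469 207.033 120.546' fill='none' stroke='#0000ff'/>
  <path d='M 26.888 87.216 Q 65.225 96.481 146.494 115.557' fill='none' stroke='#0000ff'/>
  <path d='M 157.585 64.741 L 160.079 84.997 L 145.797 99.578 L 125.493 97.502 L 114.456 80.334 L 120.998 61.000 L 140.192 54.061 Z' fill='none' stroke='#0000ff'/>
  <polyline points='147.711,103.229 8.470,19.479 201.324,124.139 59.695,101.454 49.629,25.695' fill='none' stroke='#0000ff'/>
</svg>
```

G21
G90
G00 X145.498 Y22.925
M3 S330
G01 X142.559 Y31.971 F3083
G01 X134.864 Y37.562
G01 X125.352 Y37.562
G01 X117.657 Y31.971
G01 X114.718 Y22.925
G01 X117.657 Y13.879
G01 X125.352 Y8.288
G01 X134.864 Y8.288
G01 X142.559 Y13.879
G01 X145.498 Y22.925
M5
G00 X113.224 Y10.630
M3 S330
G01 X61.998 Y32.048 F3083
G01 X54.933 Y87.120
G01 X99.094 Y120.774
G01 X150.320 Y99.356
G01 X157.385 Y44.284
G01 X113.224 Y10.630
M5
G00 X105.827 Y94.373
M3 S330
G01 X215.501 Y94.373 F3083
G01 X215.501 Y60.053
G01 X105.827 Y60.053
G01 X105.827 Y94.373
M5
G00 X143.551 Y78.454
M3 S330
G01 X141.202 Y85.684 F3083
G01 X135.051 Y90.153
G01 X127.449 Y90.153
G01 X121.298 Y85.684
G01 X118.949 Y78.454
G01 X121.298 Y71.224
G01 X127.449 Y66.755
G01 X135.051 Y66.755
G01 X141.202 Y71.224
G01 X143.551 Y78.454
M5
G00 X118.161 Y35.352
M3 S330
G01 X131.248 Y27.675 F3083
G01 X146.679 Y22.408
G01 X164.453 Y19.552
G01 X184.571 Y19.106
G01 X207.033 Y21.070
M5
G00 X26.888 Y54.400
M3 S330
G01 X43.940 Y50.302 F3083
G01 X64.427 Y45.418
G01 X88.348 Y39.750
G01 X115.704 Y33.297
G01 X146.494 Y26.059
M5
G00 X157.585 Y76.875
M3 S330
G01 X160.079 Y56.619 F3083
G01 X145.797 Y42.038
G01 X125.493 Y44.114
G01 X114.456 Y61.282
G01 X120.998 Y80.616
G01 X140.192 Y87.555
G01 X157.585 Y76.875
M5
G00 X147.711 Y38.387
M3 S330
G01 X8.470 Y122.137 F3083
G01 X201.324 Y17.477
G01 X59.695 Y40.162
G01 X49.629 Y115.921
M5
G00 X0.000 Y0.000

viewBox `0 0 221.378 141.616` with mm width/height → 1 unit = 1 mm. Flip: y_m = 141.616 − y_svg.

**Shape 1** — `<circle>` circle, stroke `#0000ff` → engrave (S330, F3083). Machine vertices: (145.498,22.925) → (142.559,31.971) → (134.864,37.562) → (125.352,37.562) → (117.657,31.971) → (114.718,22.925) → (117.657,13.879) → (125.352,8.288) → (134.864,8.288) → (142.559,13.879) → (145.498,22.925). Closed: final G1 returns to the first vertex.

**Shape 2** — `<polygon>` regular polygon, stroke `#0000ff` → engrave (S330, F3083). Machine vertices: (113.224,10.630) → (61.998,32.048) → (54.933,87.120) → (99.094,120.774) → (150.320,99.356) → (157.385,44.284) → (113.224,10.630). Closed: final G1 returns to the first vertex.

**Shape 3** — `<path>` rectangle, stroke `#0000ff` → engrave (S330, F3083). Machine vertices: (105.827,94.373) → (215.501,94.373) → (215.501,60.053) → (105.827,60.053) → (105.827,94.373). Closed: final G1 returns to the first vertex.

**Shape 4** — `<circle>` circle, stroke `#0000ff` → engrave (S330, F3083). Machine vertices: (143.551,78.454) → (141.202,85.684) → (135.051,90.153) → (127.449,90.153) → (121.298,85.684) → (118.949,78.454) → (121.298,71.224) → (127.449,66.755) → (135.051,66.755) → (141.202,71.224) → (143.551,78.454). Closed: final G1 returns to the first vertex.

**Shape 5** — `<path>` quadratic bezier, stroke `#0000ff` → engrave (S330, F3083). Control points (SVG): P0=(118.161,106.264), P1=(147.949,128.469), P2=(207.033,120.546); sampled at t=k/5. Machine vertices: (118.161,35.352) → (131.248,27.675) → (146.679,22.408) → (164.453,19.552) → (184.571,19.106) → (207.033,21.070). Open path.

**Shape 6** — `<path>` quadratic bezier, stroke `#0000ff` → engrave (S330, F3083). Control points (SVG): P0=(26.888,87.216), P1=(65.225,96.481), P2=(146.494,115.557); sampled at t=k/5. Machine vertices: (26.888,54.400) → (43.940,50.302) → (64.427,45.418) → (88.348,39.750) → (115.704,33.297) → (146.494,26.059). Open path.

**Shape 7** — `<path>` regular polygon, stroke `#0000ff` → engrave (S330, F3083). Machine vertices: (157.585,76.875) → (160.079,56.619) → (145.797,42.038) → (125.493,44.114) → (114.456,61.282) → (120.998,80.616) → (140.192,87.555) → (157.585,76.875). Closed: final G1 returns to the first vertex.

**Shape 8** — `<polyline>` open polyline, stroke `#0000ff` → engrave (S330, F3083). Machine vertices: (147.711,38.387) → (8.470,122.137) → (201.324,17.477) → (59.695,40.162) → (49.629,115.921). Open path.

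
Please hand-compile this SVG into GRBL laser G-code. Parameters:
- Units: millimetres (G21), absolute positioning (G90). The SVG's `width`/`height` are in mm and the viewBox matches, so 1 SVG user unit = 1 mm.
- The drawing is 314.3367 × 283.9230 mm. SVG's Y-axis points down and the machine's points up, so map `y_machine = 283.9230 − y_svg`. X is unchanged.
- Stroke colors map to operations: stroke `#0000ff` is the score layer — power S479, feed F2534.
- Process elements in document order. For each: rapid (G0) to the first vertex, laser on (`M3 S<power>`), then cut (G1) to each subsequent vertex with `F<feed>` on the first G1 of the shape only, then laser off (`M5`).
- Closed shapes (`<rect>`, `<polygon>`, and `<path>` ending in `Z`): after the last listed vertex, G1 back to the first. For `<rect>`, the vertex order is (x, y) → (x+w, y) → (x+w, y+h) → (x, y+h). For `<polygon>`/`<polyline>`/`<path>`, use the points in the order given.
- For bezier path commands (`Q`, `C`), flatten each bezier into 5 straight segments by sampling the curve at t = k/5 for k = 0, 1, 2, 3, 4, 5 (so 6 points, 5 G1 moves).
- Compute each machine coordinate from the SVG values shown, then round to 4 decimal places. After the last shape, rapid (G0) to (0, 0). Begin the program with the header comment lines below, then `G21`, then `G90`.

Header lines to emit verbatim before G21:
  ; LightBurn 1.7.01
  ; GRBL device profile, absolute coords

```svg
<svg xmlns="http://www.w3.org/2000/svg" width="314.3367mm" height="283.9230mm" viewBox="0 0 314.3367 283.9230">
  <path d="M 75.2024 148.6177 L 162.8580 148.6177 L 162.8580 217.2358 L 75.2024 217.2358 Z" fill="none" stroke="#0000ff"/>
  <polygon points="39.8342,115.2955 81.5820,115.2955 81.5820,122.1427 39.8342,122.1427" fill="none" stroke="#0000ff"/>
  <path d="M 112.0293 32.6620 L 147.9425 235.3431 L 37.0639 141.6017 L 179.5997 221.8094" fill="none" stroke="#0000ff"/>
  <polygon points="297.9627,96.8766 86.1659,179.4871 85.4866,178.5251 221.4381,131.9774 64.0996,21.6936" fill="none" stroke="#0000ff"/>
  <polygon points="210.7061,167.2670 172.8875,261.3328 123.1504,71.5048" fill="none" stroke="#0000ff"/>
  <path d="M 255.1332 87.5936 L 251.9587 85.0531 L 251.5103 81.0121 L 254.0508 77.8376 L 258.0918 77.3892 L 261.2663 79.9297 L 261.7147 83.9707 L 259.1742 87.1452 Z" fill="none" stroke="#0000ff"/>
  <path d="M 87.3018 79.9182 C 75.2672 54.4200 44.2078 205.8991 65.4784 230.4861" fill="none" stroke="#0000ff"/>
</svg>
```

viewBox `0 0 314.3367 283.9230` with mm width/height → 1 unit = 1 mm. Flip: y_m = 283.9230 − y_svg.

**Shape 1** — `<path>` rectangle, stroke `#0000ff` → score (S479, F2534). Machine vertices: (75.2024,135.3053) → (162.8580,135.3053) → (162.8580,66.6872) → (75.2024,66.6872) → (75.2024,135.3053). Closed: final G1 returns to the first vertex.

**Shape 2** — `<polygon>` rectangle, stroke `#0000ff` → score (S479, F2534). Machine vertices: (39.8342,168.6275) → (81.5820,168.6275) → (81.5820,161.7803) → (39.8342,161.7803) → (39.8342,168.6275). Closed: final G1 returns to the first vertex.

**Shape 3** — `<path>` open polyline, stroke `#0000ff` → score (S479, F2534). Machine vertices: (112.0293,251.2610) → (147.9425,48.5799) → (37.0639,142.3213) → (179.5997,62.1136). Open path.

**Shape 4** — `<polygon>` closed polygon, stroke `#0000ff` → score (S479, F2534). Machine vertices: (297.9627,187.0464) → (86.1659,104.4359) → (85.4866,105.3979) → (221.4381,151.9456) → (64.0996,262.2294) → (297.9627,187.0464). Closed: final G1 returns to the first vertex.

**Shape 5** — `<polygon>` closed polygon, stroke `#0000ff` → score (S479, F2534). Machine vertices: (210.7061,116.6560) → (172.8875,22.5902) → (123.1504,212.4182) → (210.7061,116.6560). Closed: final G1 returns to the first vertex.

**Shape 6** — `<path>` regular polygon, stroke `#0000ff` → score (S479, F2534). Machine vertices: (255.1332,196.3294) → (251.9587,198.8699) → (251.5103,202.9109) → (254.0508,206.0854) → (258.0918,206.5338) → (261.2663,203.9933) → (261.7147,199.9523) → (259.1742,196.7778) → (255.1332,196.3294). Closed: final G1 returns to the first vertex.

**Shape 7** — `<path>` cubic bezier, stroke `#0000ff` → score (S479, F2534). Control points (SVG): P0=(87.3018,79.9182), P1=(75.2672,54.4200), P2=(44.2078,205.8991), P3=(65.4784,230.4861); sampled at t=k/5. Machine vertices: (87.3018,204.0048) → (78.3689,200.4974) → (68.2951,169.1012) → (60.5054,124.4019) → (58.4248,80.9852) → (65.4784,53.4369). Open path.

; LightBurn 1.7.01
; GRBL device profile, absolute coords
G21
G90
G0 X75.2024 Y135.3053
M3 S479
G1 X162.8580 Y135.3053 F2534
G1 X162.8580 Y66.6872
G1 X75.2024 Y66.6872
G1 X75.2024 Y135.3053
M5
G0 X39.8342 Y168.6275
M3 S479
G1 X81.5820 Y168.6275 F2534
G1 X81.5820 Y161.7803
G1 X39.8342 Y161.7803
G1 X39.8342 Y168.6275
M5
G0 X112.0293 Y251.2610
M3 S479
G1 X147.9425 Y48.5799 F2534
G1 X37.0639 Y142.3213
G1 X179.5997 Y62.1136
M5
G0 X297.9627 Y187.0464
M3 S479
G1 X86.1659 Y104.4359 F2534
G1 X85.4866 Y105.3979
G1 X221.4381 Y151.9456
G1 X64.0996 Y262.2294
G1 X297.9627 Y187.0464
M5
G0 X210.7061 Y116.6560
M3 S479
G1 X172.8875 Y22.5902 F2534
G1 X123.1504 Y212.4182
G1 X210.7061 Y116.6560
M5
G0 X255.1332 Y196.3294
M3 S479
G1 X251.9587 Y198.8699 F2534
G1 X251.5103 Y202.9109
G1 X254.0508 Y206.0854
G1 X258.0918 Y206.5338
G1 X261.2663 Y203.9933
G1 X261.7147 Y199.9523
G1 X259.1742 Y196.7778
G1 X255.1332 Y196.3294
M5
G0 X87.3018 Y204.0048
M3 S479
G1 X78.3689 Y200.4974 F2534
G1 X68.2951 Y169.1012
G1 X60.5054 Y124.4019
G1 X58.4248 Y80.9852
G1 X65.4784 Y53.4369
M5
G0 X0.0000 Y0.0000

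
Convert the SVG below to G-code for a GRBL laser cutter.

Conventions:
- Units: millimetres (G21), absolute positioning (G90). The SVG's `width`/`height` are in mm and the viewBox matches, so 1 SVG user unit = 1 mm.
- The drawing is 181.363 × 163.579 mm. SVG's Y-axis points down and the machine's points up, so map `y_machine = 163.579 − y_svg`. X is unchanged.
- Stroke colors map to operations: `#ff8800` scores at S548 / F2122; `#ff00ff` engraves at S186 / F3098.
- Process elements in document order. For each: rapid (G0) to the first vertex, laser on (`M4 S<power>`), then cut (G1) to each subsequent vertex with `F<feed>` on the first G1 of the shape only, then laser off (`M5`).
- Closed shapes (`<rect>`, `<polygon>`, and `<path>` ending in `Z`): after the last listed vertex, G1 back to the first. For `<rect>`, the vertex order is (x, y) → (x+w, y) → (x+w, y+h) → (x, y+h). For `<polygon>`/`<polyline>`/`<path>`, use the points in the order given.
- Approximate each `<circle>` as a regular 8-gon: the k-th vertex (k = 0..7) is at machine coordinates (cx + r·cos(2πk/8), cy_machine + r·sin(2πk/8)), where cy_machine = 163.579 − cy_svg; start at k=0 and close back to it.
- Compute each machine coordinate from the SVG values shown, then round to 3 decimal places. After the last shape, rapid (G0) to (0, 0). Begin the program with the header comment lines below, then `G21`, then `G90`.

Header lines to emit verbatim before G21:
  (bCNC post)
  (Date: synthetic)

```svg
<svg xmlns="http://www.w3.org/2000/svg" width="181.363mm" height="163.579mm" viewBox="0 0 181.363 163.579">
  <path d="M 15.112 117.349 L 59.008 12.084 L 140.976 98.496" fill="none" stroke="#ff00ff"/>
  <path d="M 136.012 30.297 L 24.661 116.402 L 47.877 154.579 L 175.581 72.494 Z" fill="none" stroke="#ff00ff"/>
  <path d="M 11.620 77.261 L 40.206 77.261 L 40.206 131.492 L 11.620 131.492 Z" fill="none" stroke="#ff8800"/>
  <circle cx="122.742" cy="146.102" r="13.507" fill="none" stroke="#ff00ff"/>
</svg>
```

(bCNC post)
(Date: synthetic)
G21
G90
G0 X15.112 Y46.230
M4 S186
G1 X59.008 Y151.495 F3098
G1 X140.976 Y65.083
M5
G0 X136.012 Y133.282
M4 S186
G1 X24.661 Y47.177 F3098
G1 X47.877 Y9.000
G1 X175.581 Y91.085
G1 X136.012 Y133.282
M5
G0 X11.620 Y86.318
M4 S548
G1 X40.206 Y86.318 F2122
G1 X40.206 Y32.087
G1 X11.620 Y32.087
G1 X11.620 Y86.318
M5
G0 X136.249 Y17.477
M4 S186
G1 X132.293 Y27.028 F3098
G1 X122.742 Y30.984
G1 X113.191 Y27.028
G1 X109.235 Y17.477
G1 X113.191 Y7.926
G1 X122.742 Y3.970
G1 X132.293 Y7.926
G1 X136.249 Y17.477
M5
G0 X0.000 Y0.000

Since the viewBox matches the mm dimensions, user units are millimetres directly. The only transform is the Y-flip y_m = 163.579 − y_svg.

Shape 1 is a open polyline drawn with `<path>`. Its stroke #ff00ff means engrave at S186, F3098. After flipping Y the toolpath is (15.112,46.230) → (59.008,151.495) → (140.976,65.083).

Shape 2 is a closed polygon drawn with `<path>`. Its stroke #ff00ff means engrave at S186, F3098. After flipping Y the toolpath is (136.012,133.282) → (24.661,47.177) → (47.877,9.000) → (175.581,91.085) → (136.012,133.282), returning to the start.

Shape 3 is a rectangle drawn with `<path>`. Its stroke #ff8800 means score at S548, F2122. After flipping Y the toolpath is (11.620,86.318) → (40.206,86.318) → (40.206,32.087) → (11.620,32.087) → (11.620,86.318), returning to the start.

Shape 4 is a circle drawn with `<circle>`. Its stroke #ff00ff means engrave at S186, F3098. After flipping Y the toolpath is (136.249,17.477) → (132.293,27.028) → (122.742,30.984) → (113.191,27.028) → (109.235,17.477) → (113.191,7.926) → (122.742,3.970) → (132.293,7.926) → (136.249,17.477), returning to the start.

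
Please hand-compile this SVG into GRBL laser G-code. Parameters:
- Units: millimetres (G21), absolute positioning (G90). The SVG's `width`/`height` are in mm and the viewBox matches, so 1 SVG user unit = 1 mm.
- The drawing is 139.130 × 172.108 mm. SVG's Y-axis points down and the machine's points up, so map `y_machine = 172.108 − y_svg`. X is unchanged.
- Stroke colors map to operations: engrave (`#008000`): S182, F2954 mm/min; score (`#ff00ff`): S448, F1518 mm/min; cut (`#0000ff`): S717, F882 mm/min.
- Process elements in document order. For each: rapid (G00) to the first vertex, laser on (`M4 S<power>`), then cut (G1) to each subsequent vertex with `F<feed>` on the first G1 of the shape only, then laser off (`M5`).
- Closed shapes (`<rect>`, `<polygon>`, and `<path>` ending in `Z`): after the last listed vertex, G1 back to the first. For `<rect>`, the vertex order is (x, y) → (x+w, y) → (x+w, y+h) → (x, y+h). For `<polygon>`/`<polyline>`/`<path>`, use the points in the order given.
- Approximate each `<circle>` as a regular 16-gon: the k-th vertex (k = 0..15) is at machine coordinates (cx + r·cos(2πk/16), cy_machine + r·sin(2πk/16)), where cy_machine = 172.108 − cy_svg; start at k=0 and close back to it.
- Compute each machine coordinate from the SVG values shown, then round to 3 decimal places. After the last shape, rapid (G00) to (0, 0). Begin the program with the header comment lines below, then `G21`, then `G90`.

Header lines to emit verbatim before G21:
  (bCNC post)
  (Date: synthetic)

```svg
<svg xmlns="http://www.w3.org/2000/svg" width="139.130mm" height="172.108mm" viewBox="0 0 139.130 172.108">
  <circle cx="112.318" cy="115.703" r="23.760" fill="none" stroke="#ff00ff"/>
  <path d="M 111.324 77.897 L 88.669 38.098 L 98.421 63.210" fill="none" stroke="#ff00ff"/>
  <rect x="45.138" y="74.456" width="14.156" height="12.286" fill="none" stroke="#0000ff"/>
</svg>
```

(bCNC post)
(Date: synthetic)
G21
G90
G00 X136.078 Y56.405
M4 S448
G1 X134.269 Y65.498 F1518
G1 X129.119 Y73.206
G1 X121.411 Y78.356
G1 X112.318 Y80.165
G1 X103.225 Y78.356
G1 X95.517 Y73.206
G1 X90.367 Y65.498
G1 X88.558 Y56.405
G1 X90.367 Y47.312
G1 X95.517 Y39.604
G1 X103.225 Y34.454
G1 X112.318 Y32.645
G1 X121.411 Y34.454
G1 X129.119 Y39.604
G1 X134.269 Y47.312
G1 X136.078 Y56.405
M5
G00 X111.324 Y94.211
M4 S448
G1 X88.669 Y134.010 F1518
G1 X98.421 Y108.898
M5
G00 X45.138 Y97.652
M4 S717
G1 X59.294 Y97.652 F882
G1 X59.294 Y85.366
G1 X45.138 Y85.366
G1 X45.138 Y97.652
M5
G00 X0.000 Y0.000

Since the viewBox matches the mm dimensions, user units are millimetres directly. The only transform is the Y-flip y_m = 172.108 − y_svg.

Shape 1 is a circle drawn with `<circle>`. Its stroke #ff00ff means score at S448, F1518. After flipping Y the toolpath is (136.078,56.405) → (134.269,65.498) → (129.119,73.206) → (121.411,78.356) → (112.318,80.165) → (103.225,78.356) → (95.517,73.206) → (90.367,65.498) → (88.558,56.405) → (90.367,47.312) → (95.517,39.604) → (103.225,34.454) → (112.318,32.645) → (121.411,34.454) → (129.119,39.604) → (134.269,47.312) → (136.078,56.405), returning to the start.

Shape 2 is a open polyline drawn with `<path>`. Its stroke #ff00ff means score at S448, F1518. After flipping Y the toolpath is (111.324,94.211) → (88.669,134.010) → (98.421,108.898).

Shape 3 is a rectangle drawn with `<rect>`. Its stroke #0000ff means cut at S717, F882. After flipping Y the toolpath is (45.138,97.652) → (59.294,97.652) → (59.294,85.366) → (45.138,85.366) → (45.138,97.652), returning to the start.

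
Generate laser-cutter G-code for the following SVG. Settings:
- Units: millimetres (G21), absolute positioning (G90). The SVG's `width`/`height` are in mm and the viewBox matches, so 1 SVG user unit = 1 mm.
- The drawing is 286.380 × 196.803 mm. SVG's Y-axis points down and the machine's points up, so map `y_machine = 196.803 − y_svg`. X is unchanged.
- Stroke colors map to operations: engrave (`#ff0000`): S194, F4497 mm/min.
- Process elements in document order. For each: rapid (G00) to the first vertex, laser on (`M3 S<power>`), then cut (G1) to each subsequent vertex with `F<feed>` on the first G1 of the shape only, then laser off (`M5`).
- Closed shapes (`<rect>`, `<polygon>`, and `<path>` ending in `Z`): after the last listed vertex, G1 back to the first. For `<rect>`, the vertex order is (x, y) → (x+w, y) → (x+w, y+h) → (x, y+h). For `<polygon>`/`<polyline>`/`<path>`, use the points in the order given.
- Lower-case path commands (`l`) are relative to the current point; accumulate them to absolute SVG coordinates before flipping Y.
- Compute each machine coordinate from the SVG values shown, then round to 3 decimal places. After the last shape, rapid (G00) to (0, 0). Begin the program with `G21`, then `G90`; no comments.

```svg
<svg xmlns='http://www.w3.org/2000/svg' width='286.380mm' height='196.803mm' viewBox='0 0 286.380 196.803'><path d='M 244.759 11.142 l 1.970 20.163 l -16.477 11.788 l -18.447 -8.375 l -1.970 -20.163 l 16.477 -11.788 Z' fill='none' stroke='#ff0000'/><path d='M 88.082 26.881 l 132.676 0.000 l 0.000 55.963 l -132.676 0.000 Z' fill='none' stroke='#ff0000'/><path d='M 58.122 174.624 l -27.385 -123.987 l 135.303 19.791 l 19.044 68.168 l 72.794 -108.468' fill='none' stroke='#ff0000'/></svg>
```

1 u = 1 mm; y_m = 196.803 − y.

[1] `<path>` regular polygon, #ff0000→engrave S194 F4497: (244.759,185.661) → (246.729,165.498) → (230.252,153.710) → (211.805,162.085) → (209.835,182.248) → (226.312,194.036) → (244.759,185.661) (closed)

[2] `<path>` rectangle, #ff0000→engrave S194 F4497: (88.082,169.922) → (220.758,169.922) → (220.758,113.959) → (88.082,113.959) → (88.082,169.922) (closed)

[3] `<path>` open polyline, #ff0000→engrave S194 F4497: (58.122,22.179) → (30.737,146.166) → (166.040,126.375) → (185.084,58.207) → (257.878,166.675)

G21
G90
G00 X244.759 Y185.661
M3 S194
G1 X246.729 Y165.498 F4497
G1 X230.252 Y153.710
G1 X211.805 Y162.085
G1 X209.835 Y182.248
G1 X226.312 Y194.036
G1 X244.759 Y185.661
M5
G00 X88.082 Y169.922
M3 S194
G1 X220.758 Y169.922 F4497
G1 X220.758 Y113.959
G1 X88.082 Y113.959
G1 X88.082 Y169.922
M5
G00 X58.122 Y22.179
M3 S194
G1 X30.737 Y146.166 F4497
G1 X166.040 Y126.375
G1 X185.084 Y58.207
G1 X257.878 Y166.675
M5
G00 X0.000 Y0.000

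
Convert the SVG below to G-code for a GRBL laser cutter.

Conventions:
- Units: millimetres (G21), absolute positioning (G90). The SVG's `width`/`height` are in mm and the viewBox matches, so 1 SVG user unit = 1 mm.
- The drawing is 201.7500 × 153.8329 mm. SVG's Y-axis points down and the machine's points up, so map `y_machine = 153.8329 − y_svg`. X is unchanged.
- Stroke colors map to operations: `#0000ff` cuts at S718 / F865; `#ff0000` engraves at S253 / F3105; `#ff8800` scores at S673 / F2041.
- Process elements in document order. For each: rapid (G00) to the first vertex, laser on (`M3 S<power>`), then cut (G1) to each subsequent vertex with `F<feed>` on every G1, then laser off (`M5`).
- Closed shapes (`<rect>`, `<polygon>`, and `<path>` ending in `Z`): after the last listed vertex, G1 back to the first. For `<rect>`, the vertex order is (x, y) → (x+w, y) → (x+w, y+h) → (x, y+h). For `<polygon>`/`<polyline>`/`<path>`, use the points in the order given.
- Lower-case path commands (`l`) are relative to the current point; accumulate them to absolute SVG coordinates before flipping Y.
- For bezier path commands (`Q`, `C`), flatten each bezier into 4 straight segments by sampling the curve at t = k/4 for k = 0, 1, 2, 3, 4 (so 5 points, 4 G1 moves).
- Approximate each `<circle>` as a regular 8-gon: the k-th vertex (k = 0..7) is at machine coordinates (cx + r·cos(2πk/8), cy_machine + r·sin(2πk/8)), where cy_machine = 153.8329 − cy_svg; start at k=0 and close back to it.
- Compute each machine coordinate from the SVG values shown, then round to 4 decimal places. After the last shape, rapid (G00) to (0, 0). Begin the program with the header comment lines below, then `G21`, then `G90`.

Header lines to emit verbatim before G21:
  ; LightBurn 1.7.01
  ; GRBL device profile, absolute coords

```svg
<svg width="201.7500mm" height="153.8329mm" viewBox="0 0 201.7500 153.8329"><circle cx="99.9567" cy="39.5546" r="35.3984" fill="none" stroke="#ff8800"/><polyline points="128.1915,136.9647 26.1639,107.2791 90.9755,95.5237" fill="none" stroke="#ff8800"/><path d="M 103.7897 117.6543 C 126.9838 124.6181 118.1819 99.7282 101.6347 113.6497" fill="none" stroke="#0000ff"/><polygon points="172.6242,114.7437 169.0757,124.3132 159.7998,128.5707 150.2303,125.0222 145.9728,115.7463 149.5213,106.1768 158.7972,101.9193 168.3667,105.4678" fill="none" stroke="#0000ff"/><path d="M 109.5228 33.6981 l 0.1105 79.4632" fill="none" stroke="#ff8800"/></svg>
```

; LightBurn 1.7.01
; GRBL device profile, absolute coords
G21
G90
G00 X135.3551 Y114.2783
M3 S673
G1 X124.9871 Y139.3087 F2041
G1 X99.9567 Y149.6767 F2041
G1 X74.9263 Y139.3087 F2041
G1 X64.5583 Y114.2783 F2041
G1 X74.9263 Y89.2479 F2041
G1 X99.9567 Y78.8799 F2041
G1 X124.9871 Y89.2479 F2041
G1 X135.3551 Y114.2783 F2041
M5
G00 X128.1915 Y16.8682
M3 S673
G1 X26.1639 Y46.5538 F2041
G1 X90.9755 Y58.3092 F2041
M5
G00 X103.7897 Y36.1786
M3 S718
G1 X115.5649 Y35.8242 F865
G1 X117.6152 Y40.7900 F865
G1 X112.2139 Y44.4513 F865
G1 X101.6347 Y40.1832 F865
M5
G00 X172.6242 Y39.0892
M3 S718
G1 X169.0757 Y29.5197 F865
G1 X159.7998 Y25.2622 F865
G1 X150.2303 Y28.8107 F865
G1 X145.9728 Y38.0866 F865
G1 X149.5213 Y47.6561 F865
G1 X158.7972 Y51.9136 F865
G1 X168.3667 Y48.3651 F865
G1 X172.6242 Y39.0892 F865
M5
G00 X109.5228 Y120.1348
M3 S673
G1 X109.6333 Y40.6716 F2041
M5
G00 X0.0000 Y0.0000

1 u = 1 mm; y_m = 153.8329 − y.

[1] `<circle>` circle, #ff8800→score S673 F2041: (135.3551,114.2783) → (124.9871,139.3087) → (99.9567,149.6767) → (74.9263,139.3087) → (64.5583,114.2783) → (74.9263,89.2479) → (99.9567,78.8799) → (124.9871,89.2479) → (135.3551,114.2783) (closed)

[2] `<polyline>` open polyline, #ff8800→score S673 F2041: (128.1915,16.8682) → (26.1639,46.5538) → (90.9755,58.3092)

[3] `<path>` cubic bezier, #0000ff→cut S718 F865: (103.7897,36.1786) → (115.5649,35.8242) → (117.6152,40.7900) → (112.2139,44.4513) → (101.6347,40.1832)

[4] `<polygon>` regular polygon, #0000ff→cut S718 F865: (172.6242,39.0892) → (169.0757,29.5197) → (159.7998,25.2622) → (150.2303,28.8107) → (145.9728,38.0866) → (149.5213,47.6561) → (158.7972,51.9136) → (168.3667,48.3651) → (172.6242,39.0892) (closed)

[5] `<path>` line segment, #ff8800→score S673 F2041: (109.5228,120.1348) → (109.6333,40.6716)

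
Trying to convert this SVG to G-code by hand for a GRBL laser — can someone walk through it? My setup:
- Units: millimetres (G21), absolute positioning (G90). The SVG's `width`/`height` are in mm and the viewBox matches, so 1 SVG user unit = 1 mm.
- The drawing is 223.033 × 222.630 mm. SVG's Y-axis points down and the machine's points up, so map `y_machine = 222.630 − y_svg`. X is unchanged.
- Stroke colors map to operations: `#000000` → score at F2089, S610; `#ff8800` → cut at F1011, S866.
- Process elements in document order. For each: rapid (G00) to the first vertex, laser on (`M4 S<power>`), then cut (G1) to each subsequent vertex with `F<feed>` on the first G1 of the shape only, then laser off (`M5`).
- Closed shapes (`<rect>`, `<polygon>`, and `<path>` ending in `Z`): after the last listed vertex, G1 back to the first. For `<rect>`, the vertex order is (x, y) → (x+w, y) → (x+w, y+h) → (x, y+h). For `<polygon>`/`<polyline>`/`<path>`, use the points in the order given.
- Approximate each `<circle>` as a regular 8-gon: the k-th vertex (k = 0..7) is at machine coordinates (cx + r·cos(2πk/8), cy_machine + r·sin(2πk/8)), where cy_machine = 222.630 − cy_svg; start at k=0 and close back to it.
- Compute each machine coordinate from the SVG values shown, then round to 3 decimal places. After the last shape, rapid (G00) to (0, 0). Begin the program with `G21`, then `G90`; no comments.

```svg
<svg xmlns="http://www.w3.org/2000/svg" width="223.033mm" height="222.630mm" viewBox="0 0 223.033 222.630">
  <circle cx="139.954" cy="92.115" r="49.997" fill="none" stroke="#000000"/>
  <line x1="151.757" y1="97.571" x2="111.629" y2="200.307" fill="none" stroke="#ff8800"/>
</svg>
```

Since the viewBox matches the mm dimensions, user units are millimetres directly. The only transform is the Y-flip y_m = 222.630 − y_svg.

Shape 1 is a circle drawn with `<circle>`. Its stroke #000000 means score at S610, F2089. After flipping Y the toolpath is (189.951,130.515) → (175.307,165.868) → (139.954,180.512) → (104.601,165.868) → (89.957,130.515) → (104.601,95.162) → (139.954,80.518) → (175.307,95.162) → (189.951,130.515), returning to the start.

Shape 2 is a line segment drawn with `<line>`. Its stroke #ff8800 means cut at S866, F1011. After flipping Y the toolpath is (151.757,125.059) → (111.629,22.323).

G21
G90
G00 X189.951 Y130.515
M4 S610
G1 X175.307 Y165.868 F2089
G1 X139.954 Y180.512
G1 X104.601 Y165.868
G1 X89.957 Y130.515
G1 X104.601 Y95.162
G1 X139.954 Y80.518
G1 X175.307 Y95.162
G1 X189.951 Y130.515
M5
G00 X151.757 Y125.059
M4 S866
G1 X111.629 Y22.323 F1011
M5
G00 X0.000 Y0.000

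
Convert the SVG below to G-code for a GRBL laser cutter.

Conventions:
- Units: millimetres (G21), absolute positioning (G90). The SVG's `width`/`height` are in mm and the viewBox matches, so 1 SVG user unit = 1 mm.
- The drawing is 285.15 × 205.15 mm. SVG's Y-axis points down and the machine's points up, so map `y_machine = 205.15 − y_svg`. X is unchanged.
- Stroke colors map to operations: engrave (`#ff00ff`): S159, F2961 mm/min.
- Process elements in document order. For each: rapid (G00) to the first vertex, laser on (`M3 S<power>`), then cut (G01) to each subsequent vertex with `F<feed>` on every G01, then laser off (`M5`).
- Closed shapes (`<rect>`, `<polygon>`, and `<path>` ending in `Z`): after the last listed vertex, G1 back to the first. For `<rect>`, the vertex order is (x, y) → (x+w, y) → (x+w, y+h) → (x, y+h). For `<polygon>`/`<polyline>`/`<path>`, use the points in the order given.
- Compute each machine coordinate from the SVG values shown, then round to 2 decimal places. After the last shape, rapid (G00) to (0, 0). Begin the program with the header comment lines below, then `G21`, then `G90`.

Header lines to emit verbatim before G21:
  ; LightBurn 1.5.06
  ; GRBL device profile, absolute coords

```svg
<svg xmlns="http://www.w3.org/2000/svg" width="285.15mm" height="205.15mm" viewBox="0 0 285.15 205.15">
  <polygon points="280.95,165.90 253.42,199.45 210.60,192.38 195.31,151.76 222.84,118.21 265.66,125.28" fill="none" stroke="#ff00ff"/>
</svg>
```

; LightBurn 1.5.06
; GRBL device profile, absolute coords
G21
G90
G00 X280.95 Y39.25
M3 S159
G01 X253.42 Y5.70 F2961
G01 X210.60 Y12.77 F2961
G01 X195.31 Y53.39 F2961
G01 X222.84 Y86.94 F2961
G01 X265.66 Y79.87 F2961
G01 X280.95 Y39.25 F2961
M5
G00 X0.00 Y0.00

Since the viewBox matches the mm dimensions, user units are millimetres directly. The only transform is the Y-flip y_m = 205.15 − y_svg.

Shape 1 is a regular polygon drawn with `<polygon>`. Its stroke #ff00ff means engrave at S159, F2961. After flipping Y the toolpath is (280.95,39.25) → (253.42,5.70) → (210.60,12.77) → (195.31,53.39) → (222.84,86.94) → (265.66,79.87) → (280.95,39.25), returning to the start.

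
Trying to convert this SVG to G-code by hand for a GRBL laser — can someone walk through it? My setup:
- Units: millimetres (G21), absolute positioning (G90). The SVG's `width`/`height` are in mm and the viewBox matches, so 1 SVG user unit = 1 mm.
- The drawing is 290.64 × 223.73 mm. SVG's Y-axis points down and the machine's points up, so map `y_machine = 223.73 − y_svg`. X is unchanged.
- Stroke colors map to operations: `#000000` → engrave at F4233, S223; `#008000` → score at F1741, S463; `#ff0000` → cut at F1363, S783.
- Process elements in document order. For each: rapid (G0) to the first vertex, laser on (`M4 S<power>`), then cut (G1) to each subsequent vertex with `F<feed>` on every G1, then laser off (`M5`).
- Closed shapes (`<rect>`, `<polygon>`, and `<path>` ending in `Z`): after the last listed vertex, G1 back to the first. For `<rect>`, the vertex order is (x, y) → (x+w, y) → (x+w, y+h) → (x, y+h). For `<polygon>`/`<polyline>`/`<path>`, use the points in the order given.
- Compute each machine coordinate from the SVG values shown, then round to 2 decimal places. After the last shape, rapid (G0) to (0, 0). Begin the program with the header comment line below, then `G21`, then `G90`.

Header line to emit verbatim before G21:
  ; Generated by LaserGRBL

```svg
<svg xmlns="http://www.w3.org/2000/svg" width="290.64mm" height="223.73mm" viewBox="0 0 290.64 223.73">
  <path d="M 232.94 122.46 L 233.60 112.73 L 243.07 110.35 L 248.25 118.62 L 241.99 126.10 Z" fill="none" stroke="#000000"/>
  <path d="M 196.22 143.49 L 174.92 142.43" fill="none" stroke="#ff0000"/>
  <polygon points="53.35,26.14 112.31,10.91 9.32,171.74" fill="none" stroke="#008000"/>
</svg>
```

; Generated by LaserGRBL
G21
G90
G0 X232.94 Y101.27
M4 S223
G1 X233.60 Y111.00 F4233
G1 X243.07 Y113.38 F4233
G1 X248.25 Y105.11 F4233
G1 X241.99 Y97.63 F4233
G1 X232.94 Y101.27 F4233
M5
G0 X196.22 Y80.24
M4 S783
G1 X174.92 Y81.30 F1363
M5
G0 X53.35 Y197.59
M4 S463
G1 X112.31 Y212.82 F1741
G1 X9.32 Y51.99 F1741
G1 X53.35 Y197.59 F1741
M5
G0 X0.00 Y0.00

Since the viewBox matches the mm dimensions, user units are millimetres directly. The only transform is the Y-flip y_m = 223.73 − y_svg.

Shape 1 is a regular polygon drawn with `<path>`. Its stroke #000000 means engrave at S223, F4233. After flipping Y the toolpath is (232.94,101.27) → (233.60,111.00) → (243.07,113.38) → (248.25,105.11) → (241.99,97.63) → (232.94,101.27), returning to the start.

Shape 2 is a line segment drawn with `<path>`. Its stroke #ff0000 means cut at S783, F1363. After flipping Y the toolpath is (196.22,80.24) → (174.92,81.30).

Shape 3 is a closed polygon drawn with `<polygon>`. Its stroke #008000 means score at S463, F1741. After flipping Y the toolpath is (53.35,197.59) → (112.31,212.82) → (9.32,51.99) → (53.35,197.59), returning to the start.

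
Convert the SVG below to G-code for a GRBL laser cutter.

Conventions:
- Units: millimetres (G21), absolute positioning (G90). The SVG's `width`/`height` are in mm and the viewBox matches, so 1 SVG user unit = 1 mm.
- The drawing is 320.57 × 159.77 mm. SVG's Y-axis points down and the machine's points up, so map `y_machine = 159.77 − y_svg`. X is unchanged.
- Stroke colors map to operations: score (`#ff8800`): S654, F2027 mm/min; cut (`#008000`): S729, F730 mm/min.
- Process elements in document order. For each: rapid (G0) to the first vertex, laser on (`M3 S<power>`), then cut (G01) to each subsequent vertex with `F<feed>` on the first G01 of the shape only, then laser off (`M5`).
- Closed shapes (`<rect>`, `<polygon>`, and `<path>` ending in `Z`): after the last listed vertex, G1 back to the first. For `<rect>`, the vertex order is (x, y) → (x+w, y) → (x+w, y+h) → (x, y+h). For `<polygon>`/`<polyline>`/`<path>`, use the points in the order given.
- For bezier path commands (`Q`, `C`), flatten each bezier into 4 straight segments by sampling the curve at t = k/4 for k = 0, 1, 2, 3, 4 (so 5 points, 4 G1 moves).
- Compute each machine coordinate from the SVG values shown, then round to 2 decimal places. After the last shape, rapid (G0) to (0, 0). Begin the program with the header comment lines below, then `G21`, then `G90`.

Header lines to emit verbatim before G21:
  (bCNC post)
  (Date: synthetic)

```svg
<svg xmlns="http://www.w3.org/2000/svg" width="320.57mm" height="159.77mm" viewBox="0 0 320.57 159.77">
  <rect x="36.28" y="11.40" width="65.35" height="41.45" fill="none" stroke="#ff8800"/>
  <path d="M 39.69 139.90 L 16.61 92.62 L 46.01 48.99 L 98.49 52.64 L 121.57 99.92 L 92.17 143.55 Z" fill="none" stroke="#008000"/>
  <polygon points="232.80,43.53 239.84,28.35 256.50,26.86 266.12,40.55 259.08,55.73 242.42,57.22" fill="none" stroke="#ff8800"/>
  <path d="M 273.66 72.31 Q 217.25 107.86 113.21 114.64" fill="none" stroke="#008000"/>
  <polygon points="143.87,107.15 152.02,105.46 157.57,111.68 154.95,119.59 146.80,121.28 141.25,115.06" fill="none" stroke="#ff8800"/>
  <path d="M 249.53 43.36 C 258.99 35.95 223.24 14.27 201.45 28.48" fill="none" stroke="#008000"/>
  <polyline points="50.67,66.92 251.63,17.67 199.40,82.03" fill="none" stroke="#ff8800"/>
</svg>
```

viewBox `0 0 320.57 159.77` with mm width/height → 1 unit = 1 mm. Flip: y_m = 159.77 − y_svg.

**Shape 1** — `<rect>` rectangle, stroke `#ff8800` → score (S654, F2027). Machine vertices: (36.28,148.37) → (101.63,148.37) → (101.63,106.92) → (36.28,106.92) → (36.28,148.37). Closed: final G1 returns to the first vertex.

**Shape 2** — `<path>` regular polygon, stroke `#008000` → cut (S729, F730). Machine vertices: (39.69,19.87) → (16.61,67.15) → (46.01,110.78) → (98.49,107.13) → (121.57,59.85) → (92.17,16.22) → (39.69,19.87). Closed: final G1 returns to the first vertex.

**Shape 3** — `<polygon>` regular polygon, stroke `#ff8800` → score (S654, F2027). Machine vertices: (232.80,116.24) → (239.84,131.42) → (256.50,132.91) → (266.12,119.22) → (259.08,104.04) → (242.42,102.55) → (232.80,116.24). Closed: final G1 returns to the first vertex.

**Shape 4** — `<path>` quadratic bezier, stroke `#008000` → cut (S729, F730). Control points (SVG): P0=(273.66,72.31), P1=(217.25,107.86), P2=(113.21,114.64); sampled at t=k/4. Machine vertices: (273.66,87.46) → (242.48,71.48) → (205.34,59.10) → (162.25,50.32) → (113.21,45.13). Open path.

**Shape 5** — `<polygon>` regular polygon, stroke `#ff8800` → score (S654, F2027). Machine vertices: (143.87,52.62) → (152.02,54.31) → (157.57,48.09) → (154.95,40.18) → (146.80,38.49) → (141.25,44.71) → (143.87,52.62). Closed: final G1 returns to the first vertex.

**Shape 6** — `<path>` cubic bezier, stroke `#008000` → cut (S729, F730). Control points (SVG): P0=(249.53,43.36), P1=(258.99,35.95), P2=(223.24,14.27), P3=(201.45,28.48); sampled at t=k/4. Machine vertices: (249.53,116.41) → (249.07,123.86) → (237.21,131.96) → (219.49,136.00) → (201.45,131.29). Open path.

**Shape 7** — `<polyline>` open polyline, stroke `#ff8800` → score (S654, F2027). Machine vertices: (50.67,92.85) → (251.63,142.10) → (199.40,77.74). Open path.

(bCNC post)
(Date: synthetic)
G21
G90
G0 X36.28 Y148.37
M3 S654
G01 X101.63 Y148.37 F2027
G01 X101.63 Y106.92
G01 X36.28 Y106.92
G01 X36.28 Y148.37
M5
G0 X39.69 Y19.87
M3 S729
G01 X16.61 Y67.15 F730
G01 X46.01 Y110.78
G01 X98.49 Y107.13
G01 X121.57 Y59.85
G01 X92.17 Y16.22
G01 X39.69 Y19.87
M5
G0 X232.80 Y116.24
M3 S654
G01 X239.84 Y131.42 F2027
G01 X256.50 Y132.91
G01 X266.12 Y119.22
G01 X259.08 Y104.04
G01 X242.42 Y102.55
G01 X232.80 Y116.24
M5
G0 X273.66 Y87.46
M3 S729
G01 X242.48 Y71.48 F730
G01 X205.34 Y59.10
G01 X162.25 Y50.32
G01 X113.21 Y45.13
M5
G0 X143.87 Y52.62
M3 S654
G01 X152.02 Y54.31 F2027
G01 X157.57 Y48.09
G01 X154.95 Y40.18
G01 X146.80 Y38.49
G01 X141.25 Y44.71
G01 X143.87 Y52.62
M5
G0 X249.53 Y116.41
M3 S729
G01 X249.07 Y123.86 F730
G01 X237.21 Y131.96
G01 X219.49 Y136.00
G01 X201.45 Y131.29
M5
G0 X50.67 Y92.85
M3 S654
G01 X251.63 Y142.10 F2027
G01 X199.40 Y77.74
M5
G0 X0.00 Y0.00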